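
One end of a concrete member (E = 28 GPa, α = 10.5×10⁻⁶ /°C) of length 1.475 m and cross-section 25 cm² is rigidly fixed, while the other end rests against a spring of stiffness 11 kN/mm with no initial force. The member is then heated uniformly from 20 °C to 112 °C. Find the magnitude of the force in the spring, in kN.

If the spring were absent the member would lengthen by αΔT L = 10.5×10⁻⁶ × 92 × 1475 = 1.425 mm.
Let P be the compressive force at the spring. The member shortens elastically by PL/(AE) and the spring compresses by P/k; together these equal δ_free.
So P = δ_free / [L/(AE) + 1/k] = 1.425 / [ 1475/(2500×28×10³) + 1/(11×10³) ].
P = 1.425 / 0.000112 = 12720 N.

P ≈ 12.7 kN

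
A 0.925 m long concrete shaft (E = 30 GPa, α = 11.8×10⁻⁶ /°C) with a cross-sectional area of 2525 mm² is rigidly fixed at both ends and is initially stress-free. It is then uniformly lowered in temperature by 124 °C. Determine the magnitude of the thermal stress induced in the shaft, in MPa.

With length fixed, the mechanical strain must cancel the thermal strain αΔT = 11.8×10⁻⁶ × 124 = 1463.2×10⁻⁶.
The stress required to suppress this strain is σ = Eε = 30×10³ × 1463.2×10⁻⁶ = 43.9 MPa, tensile since the shaft is trying to contract.

σ ≈ 43.9 MPa (tensile)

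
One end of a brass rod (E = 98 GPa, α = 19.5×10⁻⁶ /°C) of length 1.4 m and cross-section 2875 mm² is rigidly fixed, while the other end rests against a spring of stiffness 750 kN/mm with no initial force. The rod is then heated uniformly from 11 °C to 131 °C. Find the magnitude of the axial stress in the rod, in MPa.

If the spring were absent the rod would lengthen by αΔT L = 19.5×10⁻⁶ × 120 × 1400 = 3.276 mm.
Let P be the compressive force at the spring. The rod shortens elastically by PL/(AE) and the spring compresses by P/k; together these equal δ_free.
P [ L/(AE) + 1/k ] = δ_free → P [ 1400/(2875×98×10³) + 1/(750×10³) ] = 3.276.
P = 3.276 / 6.302×10⁻⁶ = 519800 N.
σ = P/A = 519800/2875 = 180.8 MPa.

σ ≈ 181 MPa (compressive)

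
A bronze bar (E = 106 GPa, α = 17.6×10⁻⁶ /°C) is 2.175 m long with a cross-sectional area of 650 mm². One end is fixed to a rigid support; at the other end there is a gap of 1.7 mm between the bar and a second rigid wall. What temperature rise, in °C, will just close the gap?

ΔT ≈ 44.4 °C

The gap closes when αΔT L = 1.7 mm, since the bar is still unstressed at that instant.
So ΔT = g/(αL) = 1.7/(17.6×10⁻⁶ × 2175) = 44.41 °C.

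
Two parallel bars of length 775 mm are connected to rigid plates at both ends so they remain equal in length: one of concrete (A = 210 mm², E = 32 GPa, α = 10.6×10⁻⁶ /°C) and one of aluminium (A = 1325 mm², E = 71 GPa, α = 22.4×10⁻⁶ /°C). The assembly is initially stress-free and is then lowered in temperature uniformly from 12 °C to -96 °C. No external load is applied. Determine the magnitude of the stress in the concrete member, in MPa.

σ ≈ 38.1 MPa (compressive)

Both members must finish at the same length. With the larger α, the aluminium tends to over-contract; the plates restrain it, putting the aluminium in tension and the concrete in compression. With no external load the two internal forces are equal and opposite, magnitude P.
Setting the final lengths equal and cancelling L: (α₁ − α₂)ΔT = P/(A₁E₁) + P/(A₂E₂).
|α₁ − α₂|·ΔT = 11.8×10⁻⁶ × 108 = 0.001274.
1/(A₁E₁) + 1/(A₂E₂) = 1/(210×32×10³) + 1/(1325×71×10³) = 1.594×10⁻⁷ N⁻¹.
So P = 0.001274 / 1.594×10⁻⁷ = 7.993 kN.
σ_{concrete} = P/A₁ = 7993/210 = 38.06 MPa, compressive.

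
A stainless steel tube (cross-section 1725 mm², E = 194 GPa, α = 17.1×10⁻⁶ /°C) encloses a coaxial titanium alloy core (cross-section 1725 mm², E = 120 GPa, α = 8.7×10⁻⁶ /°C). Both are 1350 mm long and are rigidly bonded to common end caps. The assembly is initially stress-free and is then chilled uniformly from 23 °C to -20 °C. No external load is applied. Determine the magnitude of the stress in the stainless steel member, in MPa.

σ ≈ 26.8 MPa (tensile)

Both members must finish at the same length. With the larger α, the stainless steel tends to over-contract; the plates restrain it, putting the stainless steel in tension and the titanium alloy in compression. With no external load the two internal forces are equal and opposite, magnitude P.
Setting the final lengths equal and cancelling L: (α₁ − α₂)ΔT = P/(A₁E₁) + P/(A₂E₂).
|α₁ − α₂|·ΔT = 8.4×10⁻⁶ × 43 = 0.0003612.
1/(A₁E₁) + 1/(A₂E₂) = 1/(1725×194×10³) + 1/(1725×120×10³) = 7.819×10⁻⁹ N⁻¹.
So P = 0.0003612 / 7.819×10⁻⁹ = 46.19 kN.
σ_{stainless steel} = P/A₁ = 46190/1725 = 26.78 MPa, tensile.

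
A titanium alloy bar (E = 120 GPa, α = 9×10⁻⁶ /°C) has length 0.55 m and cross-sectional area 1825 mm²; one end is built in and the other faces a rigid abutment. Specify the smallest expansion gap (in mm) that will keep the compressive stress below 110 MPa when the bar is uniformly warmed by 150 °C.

g ≈ 0.238 mm

Free expansion if unrestrained: δ_free = αΔT L = 9×10⁻⁶ × 150 × 550 = 0.7425 mm.
At the allowable stress the elastic shortening the wall may impose is σL/E = 110 × 550 / (120×10³) = 0.5042 mm.
So the gap has to take up the difference, g_min = δ_free − σL/E = 0.7425 − 0.5042 = 0.2383 mm.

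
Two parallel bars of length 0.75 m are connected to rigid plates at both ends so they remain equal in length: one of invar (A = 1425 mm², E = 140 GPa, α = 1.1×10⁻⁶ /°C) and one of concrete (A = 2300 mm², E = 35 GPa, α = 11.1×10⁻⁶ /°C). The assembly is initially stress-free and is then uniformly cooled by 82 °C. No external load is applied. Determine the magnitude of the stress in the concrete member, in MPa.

σ ≈ 20.4 MPa (tensile)

The concrete has the larger α, so on cooling it would change length more than the invar if both were free. The rigid plates force a common final length, so the concrete is put into tension and the invar into compression, with equal and opposite forces P (no external load).
Equating the net (thermal + elastic) strains gives |α₁ − α₂|·ΔT = P·[1/(A₁E₁) + 1/(A₂E₂)].
|α₁ − α₂|·ΔT = 10×10⁻⁶ × 82 = 0.00082.
1/(A₁E₁) + 1/(A₂E₂) = 1/(1425×140×10³) + 1/(2300×35×10³) = 1.743×10⁻⁸ N⁻¹.
P = 0.00082 / 1.743×10⁻⁸ = 47030 N = 47.03 kN.
σ_{concrete} = P/A₂ = 47030/2300 = 20.45 MPa, tensile.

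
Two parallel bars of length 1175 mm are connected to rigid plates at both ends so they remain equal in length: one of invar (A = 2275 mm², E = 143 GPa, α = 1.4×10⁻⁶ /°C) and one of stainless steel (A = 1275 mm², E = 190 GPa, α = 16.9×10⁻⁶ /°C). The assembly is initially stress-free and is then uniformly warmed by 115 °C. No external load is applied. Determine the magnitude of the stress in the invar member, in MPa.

σ ≈ 109 MPa (tensile)

Both members must finish at the same length. With the larger α, the stainless steel tends to over-expand; the plates restrain it, putting the stainless steel in compression and the invar in tension. With no external load the two internal forces are equal and opposite, magnitude P.
Equating the net (thermal + elastic) strains gives |α₁ − α₂|·ΔT = P·[1/(A₁E₁) + 1/(A₂E₂)].
|α₁ − α₂|·ΔT = 15.5×10⁻⁶ × 115 = 0.001782.
1/(A₁E₁) + 1/(A₂E₂) = 1/(2275×143×10³) + 1/(1275×190×10³) = 7.202×10⁻⁹ N⁻¹.
P = 0.001782 / 7.202×10⁻⁹ = 247500 N = 247.5 kN.
σ_{invar} = P/A₁ = 247500/2275 = 108.8 MPa, tensile.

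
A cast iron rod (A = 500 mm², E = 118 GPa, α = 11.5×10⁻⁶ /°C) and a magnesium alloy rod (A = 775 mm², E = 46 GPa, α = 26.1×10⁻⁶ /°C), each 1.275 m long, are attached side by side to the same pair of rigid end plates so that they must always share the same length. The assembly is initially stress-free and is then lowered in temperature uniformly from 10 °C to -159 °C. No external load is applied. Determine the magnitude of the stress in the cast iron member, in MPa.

Both members must finish at the same length. With the larger α, the magnesium alloy tends to over-contract; the plates restrain it, putting the magnesium alloy in tension and the cast iron in compression. With no external load the two internal forces are equal and opposite, magnitude P.
Setting the final lengths equal and cancelling L: (α₁ − α₂)ΔT = P/(A₁E₁) + P/(A₂E₂).
|α₁ − α₂|·ΔT = 14.6×10⁻⁶ × 169 = 0.002467.
1/(A₁E₁) + 1/(A₂E₂) = 1/(500×118×10³) + 1/(775×46×10³) = 4.5×10⁻⁸ N⁻¹.
P = 0.002467 / 4.5×10⁻⁸ = 54830 N = 54.83 kN.
σ_{cast iron} = P/A₁ = 54830/500 = 109.7 MPa, compressive.

σ ≈ 110 MPa (compressive)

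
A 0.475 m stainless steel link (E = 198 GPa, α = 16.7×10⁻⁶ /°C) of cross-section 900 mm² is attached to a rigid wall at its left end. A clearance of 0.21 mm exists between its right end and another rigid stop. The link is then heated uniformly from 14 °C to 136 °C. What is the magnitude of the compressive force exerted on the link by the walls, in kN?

If the wall were absent the link would grow by αΔT L = 16.7×10⁻⁶ × 122 × 475 = 0.9678 mm.
The gap closes (δ_free > 0.21 mm) and the wall then resists a further 0.9678 − 0.21 = 0.7578 mm of expansion.
So σ = E(δ_free − g)/L = 198×10³ × 0.7578/475 = 315.9 MPa.
P = σA = 315.9 × 900 = 284.3 kN.

P ≈ 284 kN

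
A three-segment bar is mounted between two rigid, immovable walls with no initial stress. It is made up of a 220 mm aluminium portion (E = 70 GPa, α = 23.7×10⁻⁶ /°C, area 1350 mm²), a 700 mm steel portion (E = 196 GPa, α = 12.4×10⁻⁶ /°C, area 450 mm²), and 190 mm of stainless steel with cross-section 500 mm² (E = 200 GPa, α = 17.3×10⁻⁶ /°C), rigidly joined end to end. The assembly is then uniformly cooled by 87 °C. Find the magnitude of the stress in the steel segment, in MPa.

Free thermal contraction of the whole bar: Σ αᵢΔT Lᵢ = 23.7×10⁻⁶×87×220 + 12.4×10⁻⁶×87×700 + 17.3×10⁻⁶×87×190 = 1.495 mm.
The rigid supports impose zero overall length change; the single axial force P common to all segments must satisfy P Σ Lᵢ/(AᵢEᵢ) = δ_free.
Σ Lᵢ/(AᵢEᵢ) = 220/(1350×70×10³) + 700/(450×196×10³) + 190/(500×200×10³) = 1.216×10⁻⁵ mm/N.
Hence P = δ_free / Σ(L/AE) = 1.495/1.216×10⁻⁵ = 122.9 kN (tensile).
σ_{steel} = P / A = 122900 / 450 = 273.1 MPa.

σ ≈ 273 MPa (tensile)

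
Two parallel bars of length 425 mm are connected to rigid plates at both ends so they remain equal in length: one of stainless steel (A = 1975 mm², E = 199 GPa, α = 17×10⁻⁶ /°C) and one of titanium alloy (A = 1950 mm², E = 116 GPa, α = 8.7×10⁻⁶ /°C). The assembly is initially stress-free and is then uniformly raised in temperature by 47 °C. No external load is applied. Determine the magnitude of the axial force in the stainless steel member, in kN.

The stainless steel has the larger α, so on heating it would change length more than the titanium alloy if both were free. The rigid plates force a common final length, so the stainless steel is put into compression and the titanium alloy into tension, with equal and opposite forces P (no external load).
Equating the net (thermal + elastic) strains gives |α₁ − α₂|·ΔT = P·[1/(A₁E₁) + 1/(A₂E₂)].
|α₁ − α₂|·ΔT = 8.3×10⁻⁶ × 47 = 0.0003901.
1/(A₁E₁) + 1/(A₂E₂) = 1/(1975×199×10³) + 1/(1950×116×10³) = 6.965×10⁻⁹ N⁻¹.
P = 0.0003901 / 6.965×10⁻⁹ = 56010 N = 56.01 kN.

P ≈ 56 kN (compressive in the stainless steel)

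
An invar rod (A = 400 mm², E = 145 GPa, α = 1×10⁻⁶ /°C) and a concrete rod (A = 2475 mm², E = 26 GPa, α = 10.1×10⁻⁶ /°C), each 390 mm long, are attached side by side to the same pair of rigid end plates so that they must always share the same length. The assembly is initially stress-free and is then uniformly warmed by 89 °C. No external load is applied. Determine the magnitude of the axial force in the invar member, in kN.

The concrete has the larger α, so on heating it would change length more than the invar if both were free. The rigid plates force a common final length, so the concrete is put into compression and the invar into tension, with equal and opposite forces P (no external load).
Setting the final lengths equal and cancelling L: (α₁ − α₂)ΔT = P/(A₁E₁) + P/(A₂E₂).
|α₁ − α₂|·ΔT = 9.1×10⁻⁶ × 89 = 0.0008099.
1/(A₁E₁) + 1/(A₂E₂) = 1/(400×145×10³) + 1/(2475×26×10³) = 3.278×10⁻⁸ N⁻¹.
P = 0.0008099 / 3.278×10⁻⁸ = 24710 N = 24.71 kN.

P ≈ 24.7 kN (tensile in the invar)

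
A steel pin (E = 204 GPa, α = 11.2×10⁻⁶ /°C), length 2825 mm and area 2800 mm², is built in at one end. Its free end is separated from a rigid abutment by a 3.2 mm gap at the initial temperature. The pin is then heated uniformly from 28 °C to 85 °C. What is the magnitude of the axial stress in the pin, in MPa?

Free thermal elongation = αΔT L = 11.2×10⁻⁶ × 57 × 2825 = 1.803 mm.
Since δ_free = 1.8 mm is less than the 3.2 mm gap, the pin never touches the wall. No axial force develops.

σ ≈ 0 MPa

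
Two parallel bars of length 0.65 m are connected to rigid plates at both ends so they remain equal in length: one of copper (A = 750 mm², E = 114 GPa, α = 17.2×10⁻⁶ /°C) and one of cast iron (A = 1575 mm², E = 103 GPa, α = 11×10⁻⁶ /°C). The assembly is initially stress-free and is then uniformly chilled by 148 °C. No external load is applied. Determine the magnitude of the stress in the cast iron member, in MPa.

σ ≈ 32.6 MPa (compressive)

The copper has the larger α, so on cooling it would change length more than the cast iron if both were free. The rigid plates force a common final length, so the copper is put into tension and the cast iron into compression, with equal and opposite forces P (no external load).
Setting the final lengths equal and cancelling L: (α₁ − α₂)ΔT = P/(A₁E₁) + P/(A₂E₂).
|α₁ − α₂|·ΔT = 6.2×10⁻⁶ × 148 = 0.0009176.
1/(A₁E₁) + 1/(A₂E₂) = 1/(750×114×10³) + 1/(1575×103×10³) = 1.786×10⁻⁸ N⁻¹.
P = 0.0009176 / 1.786×10⁻⁸ = 51380 N = 51.38 kN.
σ_{cast iron} = P/A₂ = 51380/1575 = 32.62 MPa, compressive.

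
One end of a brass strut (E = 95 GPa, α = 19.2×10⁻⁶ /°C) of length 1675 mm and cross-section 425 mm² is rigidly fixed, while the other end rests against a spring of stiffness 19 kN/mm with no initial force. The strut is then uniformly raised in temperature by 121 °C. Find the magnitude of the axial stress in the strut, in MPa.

Free thermal expansion: δ_free = αΔT L = 19.2×10⁻⁶ × 121 × 1675 = 3.891 mm.
With a force P in the spring, the elastic change of the strut is PL/(AE) and that of the spring is P/k; compatibility requires their sum to equal δ_free.
So P = δ_free / [L/(AE) + 1/k] = 3.891 / [ 1675/(425×95×10³) + 1/(19×10³) ].
P = 3.891 / 9.412×10⁻⁵ = 41350 N.
σ = P/A = 41350/425 = 97.28 MPa.

σ ≈ 97.3 MPa (compressive)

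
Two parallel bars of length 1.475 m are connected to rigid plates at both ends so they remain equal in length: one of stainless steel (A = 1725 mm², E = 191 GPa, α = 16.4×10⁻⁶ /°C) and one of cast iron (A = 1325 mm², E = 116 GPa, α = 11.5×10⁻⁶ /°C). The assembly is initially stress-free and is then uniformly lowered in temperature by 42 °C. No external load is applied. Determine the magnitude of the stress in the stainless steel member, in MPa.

σ ≈ 12.5 MPa (tensile)

The stainless steel has the larger α, so on cooling it would change length more than the cast iron if both were free. The rigid plates force a common final length, so the stainless steel is put into tension and the cast iron into compression, with equal and opposite forces P (no external load).
Compatibility of the two members (thermal + elastic change equal): (α₁ − α₂)ΔT = P·[1/(A₁E₁) + 1/(A₂E₂)].
|α₁ − α₂|·ΔT = 4.9×10⁻⁶ × 42 = 0.0002058.
1/(A₁E₁) + 1/(A₂E₂) = 1/(1725×191×10³) + 1/(1325×116×10³) = 9.541×10⁻⁹ N⁻¹.
P = 0.0002058 / 9.541×10⁻⁹ = 21570 N = 21.57 kN.
σ_{stainless steel} = P/A₁ = 21570/1725 = 12.5 MPa, tensile.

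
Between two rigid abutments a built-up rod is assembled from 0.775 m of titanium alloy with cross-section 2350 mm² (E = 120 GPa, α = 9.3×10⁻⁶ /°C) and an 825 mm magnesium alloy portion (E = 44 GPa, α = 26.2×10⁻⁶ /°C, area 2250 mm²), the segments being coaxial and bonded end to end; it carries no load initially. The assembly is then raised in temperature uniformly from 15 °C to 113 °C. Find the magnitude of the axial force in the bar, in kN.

P ≈ 255 kN (compressive)

Free thermal expansion of the whole bar: Σ αᵢΔT Lᵢ = 9.3×10⁻⁶×98×775 + 26.2×10⁻⁶×98×825 = 2.825 mm.
The walls prevent any net length change, so an axial force P (same in every segment) develops. Compatibility: P · Σ Lᵢ/(AᵢEᵢ) = δ_free.
The series flexibility is Σ Lᵢ/(AᵢEᵢ) = 775/(2350×120×10³) + 825/(2250×44×10³) = 1.108×10⁻⁵ mm/N.
P = 2.825 / 1.108×10⁻⁵ = 254900 N = 254.9 kN, compressive.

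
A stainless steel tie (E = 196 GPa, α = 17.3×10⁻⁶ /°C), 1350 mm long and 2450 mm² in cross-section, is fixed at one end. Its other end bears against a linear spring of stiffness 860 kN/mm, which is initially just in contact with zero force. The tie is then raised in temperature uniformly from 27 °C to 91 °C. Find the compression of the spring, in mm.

δ ≈ 0.437 mm

Free thermal expansion: δ_free = αΔT L = 17.3×10⁻⁶ × 64 × 1350 = 1.495 mm.
Let P be the compressive force at the spring. The tie shortens elastically by PL/(AE) and the spring compresses by P/k; together these equal δ_free.
So P = δ_free / [L/(AE) + 1/k] = 1.495 / [ 1350/(2450×196×10³) + 1/(860×10³) ].
P = 1.495 / 3.974×10⁻⁶ = 376100 N.
Spring compression = P/k = 376100/(860×10³) = 0.4373 mm.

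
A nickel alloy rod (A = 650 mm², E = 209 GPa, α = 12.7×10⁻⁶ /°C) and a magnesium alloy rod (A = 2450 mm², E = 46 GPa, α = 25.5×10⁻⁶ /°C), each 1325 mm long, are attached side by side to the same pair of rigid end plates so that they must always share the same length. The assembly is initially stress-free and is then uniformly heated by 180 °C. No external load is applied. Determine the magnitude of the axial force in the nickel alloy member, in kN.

Both members must finish at the same length. With the larger α, the magnesium alloy tends to over-expand; the plates restrain it, putting the magnesium alloy in compression and the nickel alloy in tension. With no external load the two internal forces are equal and opposite, magnitude P.
Equating the net (thermal + elastic) strains gives |α₁ − α₂|·ΔT = P·[1/(A₁E₁) + 1/(A₂E₂)].
|α₁ − α₂|·ΔT = 12.8×10⁻⁶ × 180 = 0.002304.
1/(A₁E₁) + 1/(A₂E₂) = 1/(650×209×10³) + 1/(2450×46×10³) = 1.623×10⁻⁸ N⁻¹.
P = 0.002304 / 1.623×10⁻⁸ = 141900 N = 141.9 kN.

P ≈ 142 kN (tensile in the nickel alloy)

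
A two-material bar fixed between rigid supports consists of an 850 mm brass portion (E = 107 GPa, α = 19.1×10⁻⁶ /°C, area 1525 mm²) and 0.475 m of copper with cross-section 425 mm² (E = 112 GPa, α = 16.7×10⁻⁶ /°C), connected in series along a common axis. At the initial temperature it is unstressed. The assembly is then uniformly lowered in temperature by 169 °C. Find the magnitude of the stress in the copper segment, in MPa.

σ ≈ 633 MPa (tensile)

If the supports were absent, the total length change would be Σ αᵢΔT Lᵢ = 19.1×10⁻⁶×169×850 + 16.7×10⁻⁶×169×475 = 4.084 mm.
The rigid supports impose zero overall length change; the single axial force P common to all segments must satisfy P Σ Lᵢ/(AᵢEᵢ) = δ_free.
The series flexibility is Σ Lᵢ/(AᵢEᵢ) = 850/(1525×107×10³) + 475/(425×112×10³) = 1.519×10⁻⁵ mm/N.
P = 4.084 / 1.519×10⁻⁵ = 268900 N = 268.9 kN, tensile.
σ_{copper} = P / A = 268900 / 425 = 632.7 MPa.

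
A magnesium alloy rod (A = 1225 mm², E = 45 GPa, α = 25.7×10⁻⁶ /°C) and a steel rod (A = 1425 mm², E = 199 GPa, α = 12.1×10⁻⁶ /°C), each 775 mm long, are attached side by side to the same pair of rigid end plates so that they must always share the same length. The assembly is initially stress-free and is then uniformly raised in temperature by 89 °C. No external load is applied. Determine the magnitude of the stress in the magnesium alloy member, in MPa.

σ ≈ 45.6 MPa (compressive)

Both members must finish at the same length. With the larger α, the magnesium alloy tends to over-expand; the plates restrain it, putting the magnesium alloy in compression and the steel in tension. With no external load the two internal forces are equal and opposite, magnitude P.
Setting the final lengths equal and cancelling L: (α₁ − α₂)ΔT = P/(A₁E₁) + P/(A₂E₂).
|α₁ − α₂|·ΔT = 13.6×10⁻⁶ × 89 = 0.00121.
1/(A₁E₁) + 1/(A₂E₂) = 1/(1225×45×10³) + 1/(1425×199×10³) = 2.167×10⁻⁸ N⁻¹.
So P = 0.00121 / 2.167×10⁻⁸ = 55.86 kN.
σ_{magnesium alloy} = P/A₁ = 55860/1225 = 45.6 MPa, compressive.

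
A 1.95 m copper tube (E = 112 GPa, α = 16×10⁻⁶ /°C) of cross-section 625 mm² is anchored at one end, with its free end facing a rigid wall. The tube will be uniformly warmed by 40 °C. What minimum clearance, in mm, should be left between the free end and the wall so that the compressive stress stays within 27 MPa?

With no wall the tube would lengthen by αΔT L = 16×10⁻⁶ × 40 × 1950 = 1.248 mm.
At the allowable stress the elastic shortening the wall may impose is σL/E = 27 × 1950 / (112×10³) = 0.4701 mm.
So the gap has to take up the difference, g_min = δ_free − σL/E = 1.248 − 0.4701 = 0.7779 mm.

g ≈ 0.778 mm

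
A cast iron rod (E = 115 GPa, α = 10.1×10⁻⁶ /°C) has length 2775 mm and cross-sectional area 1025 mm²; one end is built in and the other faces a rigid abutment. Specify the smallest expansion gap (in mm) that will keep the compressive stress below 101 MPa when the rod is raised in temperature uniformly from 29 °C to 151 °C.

Free expansion if unrestrained: δ_free = αΔT L = 10.1×10⁻⁶ × 122 × 2775 = 3.419 mm.
At the allowable stress the elastic shortening the wall may impose is σL/E = 101 × 2775 / (115×10³) = 2.437 mm.
So the gap has to take up the difference, g_min = δ_free − σL/E = 3.419 − 2.437 = 0.9822 mm.

g ≈ 0.982 mm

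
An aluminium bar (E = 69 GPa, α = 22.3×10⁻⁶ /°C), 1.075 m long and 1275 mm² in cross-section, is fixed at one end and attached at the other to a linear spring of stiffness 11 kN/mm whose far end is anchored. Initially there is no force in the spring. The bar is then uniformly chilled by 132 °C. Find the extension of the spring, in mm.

δ ≈ 2.79 mm

If the spring were absent the bar would shorten by αΔT L = 22.3×10⁻⁶ × 132 × 1075 = 3.164 mm.
With a force P in the spring, the elastic change of the bar is PL/(AE) and that of the spring is P/k; compatibility requires their sum to equal δ_free.
So P = δ_free / [L/(AE) + 1/k] = 3.164 / [ 1075/(1275×69×10³) + 1/(11×10³) ].
P = 3.164 / 0.0001031 = 30680 N.
Spring extension = P/k = 30680/(11×10³) = 2.789 mm.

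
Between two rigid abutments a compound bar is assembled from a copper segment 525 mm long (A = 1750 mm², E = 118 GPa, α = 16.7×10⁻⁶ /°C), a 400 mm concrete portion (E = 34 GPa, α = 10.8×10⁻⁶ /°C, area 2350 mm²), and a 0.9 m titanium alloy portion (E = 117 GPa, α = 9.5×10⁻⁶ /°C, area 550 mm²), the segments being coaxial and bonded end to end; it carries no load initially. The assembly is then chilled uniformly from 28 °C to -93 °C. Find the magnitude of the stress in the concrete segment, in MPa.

With the walls removed the bar would change length by δ_free = Σ αᵢΔT Lᵢ = 16.7×10⁻⁶×121×525 + 10.8×10⁻⁶×121×400 + 9.5×10⁻⁶×121×900 = 2.618 mm.
Since the ends are fixed, an axial force P builds up, equal in every segment, with P · Σ Lᵢ/(AᵢEᵢ) = δ_free.
The series flexibility is Σ Lᵢ/(AᵢEᵢ) = 525/(1750×118×10³) + 400/(2350×34×10³) + 900/(550×117×10³) = 2.153×10⁻⁵ mm/N.
P = 2.618 / 2.153×10⁻⁵ = 121600 N = 121.6 kN, tensile.
σ_{concrete} = P / A = 121600 / 2350 = 51.74 MPa.

σ ≈ 51.7 MPa (tensile)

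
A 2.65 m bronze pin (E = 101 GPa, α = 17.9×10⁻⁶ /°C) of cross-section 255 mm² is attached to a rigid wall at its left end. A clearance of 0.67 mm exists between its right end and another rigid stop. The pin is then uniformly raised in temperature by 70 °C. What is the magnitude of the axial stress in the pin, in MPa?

σ ≈ 101 MPa (compressive)

If the wall were absent the pin would grow by αΔT L = 17.9×10⁻⁶ × 70 × 2650 = 3.32 mm.
The gap closes (δ_free > 0.67 mm) and the wall then resists a further 3.32 − 0.67 = 2.65 mm of expansion.
That suppressed elongation corresponds to σ = E·Δ/L = 101×10³ × 2.65/2650 = 101 MPa.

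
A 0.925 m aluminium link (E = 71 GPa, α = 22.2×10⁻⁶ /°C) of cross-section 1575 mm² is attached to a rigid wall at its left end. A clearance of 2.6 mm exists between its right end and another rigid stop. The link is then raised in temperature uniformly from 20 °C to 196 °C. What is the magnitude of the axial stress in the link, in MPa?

σ ≈ 77.8 MPa (compressive)

If the wall were absent the link would grow by αΔT L = 22.2×10⁻⁶ × 176 × 925 = 3.614 mm.
After closing the 2.6 mm clearance, 3.614 − 2.6 = 1.014 mm of expansion remains to be suppressed by the wall.
That suppressed elongation corresponds to σ = E·Δ/L = 71×10³ × 1.014/925 = 77.84 MPa.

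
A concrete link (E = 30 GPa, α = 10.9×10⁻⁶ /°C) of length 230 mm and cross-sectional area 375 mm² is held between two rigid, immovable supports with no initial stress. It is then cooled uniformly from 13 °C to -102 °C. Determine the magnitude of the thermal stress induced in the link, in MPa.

σ ≈ 37.6 MPa (tensile)

The supports are rigid, so the total axial strain is zero. The restrained thermal strain is ε = αΔT = 10.9×10⁻⁶ × 115 = 1253.5×10⁻⁶.
Hence σ = E·αΔT = 30×10³ × 1253.5×10⁻⁶ = 37.61 MPa, tensile.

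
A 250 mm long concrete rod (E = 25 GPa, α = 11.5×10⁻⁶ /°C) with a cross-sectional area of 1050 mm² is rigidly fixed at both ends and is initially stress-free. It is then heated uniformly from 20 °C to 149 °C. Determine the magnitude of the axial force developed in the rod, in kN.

With zero net strain, σ = E·αΔT = 25 GPa × 11.5×10⁻⁶ × 129 = 37.09 MPa.
P = AEαΔT = 1050 × 25×10³ × 11.5×10⁻⁶ × 129 = 38.94 kN (compressive).

P ≈ 38.9 kN (compressive)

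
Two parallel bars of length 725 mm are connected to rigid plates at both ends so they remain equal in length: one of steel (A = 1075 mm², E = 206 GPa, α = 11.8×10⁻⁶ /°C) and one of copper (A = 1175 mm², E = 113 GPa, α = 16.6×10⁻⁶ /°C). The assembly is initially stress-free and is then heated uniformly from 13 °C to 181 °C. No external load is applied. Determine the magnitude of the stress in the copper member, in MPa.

σ ≈ 57 MPa (compressive)

The copper has the larger α, so on heating it would change length more than the steel if both were free. The rigid plates force a common final length, so the copper is put into compression and the steel into tension, with equal and opposite forces P (no external load).
Setting the final lengths equal and cancelling L: (α₁ − α₂)ΔT = P/(A₁E₁) + P/(A₂E₂).
|α₁ − α₂|·ΔT = 4.8×10⁻⁶ × 168 = 0.0008064.
1/(A₁E₁) + 1/(A₂E₂) = 1/(1075×206×10³) + 1/(1175×113×10³) = 1.205×10⁻⁸ N⁻¹.
P = 0.0008064 / 1.205×10⁻⁸ = 66940 N = 66.94 kN.
σ_{copper} = P/A₂ = 66940/1175 = 56.97 MPa, compressive.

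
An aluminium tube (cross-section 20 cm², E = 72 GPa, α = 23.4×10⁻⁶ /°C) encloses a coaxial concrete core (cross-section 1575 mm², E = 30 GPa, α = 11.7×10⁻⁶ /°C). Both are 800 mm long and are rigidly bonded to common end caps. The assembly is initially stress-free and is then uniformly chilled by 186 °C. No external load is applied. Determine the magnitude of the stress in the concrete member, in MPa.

The aluminium has the larger α, so on cooling it would change length more than the concrete if both were free. The rigid plates force a common final length, so the aluminium is put into tension and the concrete into compression, with equal and opposite forces P (no external load).
Equating the net (thermal + elastic) strains gives |α₁ − α₂|·ΔT = P·[1/(A₁E₁) + 1/(A₂E₂)].
|α₁ − α₂|·ΔT = 11.7×10⁻⁶ × 186 = 0.002176.
1/(A₁E₁) + 1/(A₂E₂) = 1/(2000×72×10³) + 1/(1575×30×10³) = 2.811×10⁻⁸ N⁻¹.
So P = 0.002176 / 2.811×10⁻⁸ = 77.42 kN.
σ_{concrete} = P/A₂ = 77420/1575 = 49.16 MPa, compressive.

σ ≈ 49.2 MPa (compressive)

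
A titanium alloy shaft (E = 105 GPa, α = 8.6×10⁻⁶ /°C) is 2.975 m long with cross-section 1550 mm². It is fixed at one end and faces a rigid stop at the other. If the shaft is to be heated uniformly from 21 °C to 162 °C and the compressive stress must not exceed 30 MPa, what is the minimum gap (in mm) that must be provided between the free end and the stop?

g ≈ 2.76 mm

Free expansion if unrestrained: δ_free = αΔT L = 8.6×10⁻⁶ × 141 × 2975 = 3.607 mm.
At the allowable stress the elastic shortening the wall may impose is σL/E = 30 × 2975 / (105×10³) = 0.85 mm.
The gap must absorb the remainder: g_min = 3.607 − 0.85 = 2.757 mm.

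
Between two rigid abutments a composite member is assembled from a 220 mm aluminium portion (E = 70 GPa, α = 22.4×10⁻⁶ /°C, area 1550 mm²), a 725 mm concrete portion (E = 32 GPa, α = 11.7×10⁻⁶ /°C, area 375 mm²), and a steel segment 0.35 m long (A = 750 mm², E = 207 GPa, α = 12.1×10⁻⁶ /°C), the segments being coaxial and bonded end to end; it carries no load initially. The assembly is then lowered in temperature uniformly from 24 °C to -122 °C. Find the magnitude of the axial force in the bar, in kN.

Free thermal contraction of the whole bar: Σ αᵢΔT Lᵢ = 22.4×10⁻⁶×146×220 + 11.7×10⁻⁶×146×725 + 12.1×10⁻⁶×146×350 = 2.576 mm.
The rigid supports impose zero overall length change; the single axial force P common to all segments must satisfy P Σ Lᵢ/(AᵢEᵢ) = δ_free.
The series flexibility is Σ Lᵢ/(AᵢEᵢ) = 220/(1550×70×10³) + 725/(375×32×10³) + 350/(750×207×10³) = 6.47×10⁻⁵ mm/N.
P = 2.576 / 6.47×10⁻⁵ = 39820 N = 39.82 kN, tensile.

P ≈ 39.8 kN (tensile)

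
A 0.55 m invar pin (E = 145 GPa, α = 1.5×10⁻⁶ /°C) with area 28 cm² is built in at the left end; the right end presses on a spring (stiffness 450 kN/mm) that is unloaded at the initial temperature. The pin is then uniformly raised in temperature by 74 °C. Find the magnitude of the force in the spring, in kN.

The unrestrained thermal change is αΔT L = 1.5×10⁻⁶ × 74 × 550 = 0.06105 mm.
With a force P in the spring, the elastic change of the pin is PL/(AE) and that of the spring is P/k; compatibility requires their sum to equal δ_free.
P [ L/(AE) + 1/k ] = δ_free → P [ 550/(2800×145×10³) + 1/(450×10³) ] = 0.06105.
P = 0.06105 / 3.577×10⁻⁶ = 17070 N.

P ≈ 17.1 kN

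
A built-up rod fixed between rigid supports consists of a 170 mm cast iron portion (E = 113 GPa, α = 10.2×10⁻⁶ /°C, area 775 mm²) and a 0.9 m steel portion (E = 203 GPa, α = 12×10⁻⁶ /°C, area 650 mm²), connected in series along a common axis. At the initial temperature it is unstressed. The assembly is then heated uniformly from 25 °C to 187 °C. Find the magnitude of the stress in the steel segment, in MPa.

Free thermal expansion of the whole bar: Σ αᵢΔT Lᵢ = 10.2×10⁻⁶×162×170 + 12×10⁻⁶×162×900 = 2.031 mm.
The walls prevent any net length change, so an axial force P (same in every segment) develops. Compatibility: P · Σ Lᵢ/(AᵢEᵢ) = δ_free.
Σ Lᵢ/(AᵢEᵢ) = 170/(775×113×10³) + 900/(650×203×10³) = 8.762×10⁻⁶ mm/N.
So P = 2.031 / 8.762×10⁻⁶ = 231.7 kN, compressive.
σ_{steel} = P / A = 231700 / 650 = 356.5 MPa.

σ ≈ 357 MPa (compressive)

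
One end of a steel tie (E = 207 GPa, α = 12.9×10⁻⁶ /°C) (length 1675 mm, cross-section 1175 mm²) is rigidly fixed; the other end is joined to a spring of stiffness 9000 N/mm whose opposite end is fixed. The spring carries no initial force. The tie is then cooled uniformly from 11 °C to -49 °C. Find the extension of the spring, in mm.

If the spring were absent the tie would shorten by αΔT L = 12.9×10⁻⁶ × 60 × 1675 = 1.296 mm.
Let P be the tensile force in the spring. The tie extends elastically by PL/(AE) and the spring stretches by P/k; together these equal δ_free.
So P = δ_free / [L/(AE) + 1/k] = 1.296 / [ 1675/(1175×207×10³) + 1/(9000) ].
P = 1.296 / 0.000118 = 10990 N.
Spring extension = P/k = 10990/(9000) = 1.221 mm.

δ ≈ 1.22 mm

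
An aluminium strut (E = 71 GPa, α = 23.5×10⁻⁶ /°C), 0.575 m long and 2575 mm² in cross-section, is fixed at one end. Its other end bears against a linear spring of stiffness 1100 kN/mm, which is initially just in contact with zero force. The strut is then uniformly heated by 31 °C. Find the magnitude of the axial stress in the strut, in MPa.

σ ≈ 40.1 MPa (compressive)

Free thermal expansion: δ_free = αΔT L = 23.5×10⁻⁶ × 31 × 575 = 0.4189 mm.
Let P be the compressive force at the spring. The strut shortens elastically by PL/(AE) and the spring compresses by P/k; together these equal δ_free.
P [ L/(AE) + 1/k ] = δ_free → P [ 575/(2575×71×10³) + 1/(1100×10³) ] = 0.4189.
P = 0.4189 / 4.054×10⁻⁶ = 103300 N.
σ = P/A = 103300/2575 = 40.13 MPa.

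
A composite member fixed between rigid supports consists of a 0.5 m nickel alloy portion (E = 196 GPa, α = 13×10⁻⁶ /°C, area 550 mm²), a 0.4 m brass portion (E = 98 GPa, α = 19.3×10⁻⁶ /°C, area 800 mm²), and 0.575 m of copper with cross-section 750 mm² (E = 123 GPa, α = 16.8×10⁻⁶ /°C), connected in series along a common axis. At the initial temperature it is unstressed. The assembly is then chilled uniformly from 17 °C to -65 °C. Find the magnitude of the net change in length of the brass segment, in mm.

Free thermal contraction of the whole bar: Σ αᵢΔT Lᵢ = 13×10⁻⁶×82×500 + 19.3×10⁻⁶×82×400 + 16.8×10⁻⁶×82×575 = 1.958 mm.
The rigid supports impose zero overall length change; the single axial force P common to all segments must satisfy P Σ Lᵢ/(AᵢEᵢ) = δ_free.
Σ Lᵢ/(AᵢEᵢ) = 500/(550×196×10³) + 400/(800×98×10³) + 575/(750×123×10³) = 1.597×10⁻⁵ mm/N.
Hence P = δ_free / Σ(L/AE) = 1.958/1.597×10⁻⁵ = 122.6 kN (tensile).
For the brass segment, free thermal change = 19.3×10⁻⁶×82×400 = 0.633 mm and elastic change from P = 122600×400/(800×98×10³) = 0.6255 mm; these oppose, so the net change is 0.00758 mm (segment shortens).

|ΔL| ≈ 0.00758 mm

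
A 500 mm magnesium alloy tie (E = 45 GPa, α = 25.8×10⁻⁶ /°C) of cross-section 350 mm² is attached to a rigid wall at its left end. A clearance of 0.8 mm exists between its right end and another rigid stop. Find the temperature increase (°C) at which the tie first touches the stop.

Contact occurs when the free expansion equals the gap: αΔT L = 0.8 mm.
ΔT = 0.8 / (25.8×10⁻⁶ × 500) = 62.02 °C.

ΔT ≈ 62 °C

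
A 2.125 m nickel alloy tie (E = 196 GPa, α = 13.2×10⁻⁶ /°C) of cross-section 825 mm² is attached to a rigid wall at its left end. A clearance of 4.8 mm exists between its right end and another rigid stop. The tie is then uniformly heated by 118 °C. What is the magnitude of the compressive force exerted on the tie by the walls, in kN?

If the wall were absent the tie would grow by αΔT L = 13.2×10⁻⁶ × 118 × 2125 = 3.31 mm.
This is smaller than the 4.8 mm clearance, so the tie expands freely without reaching the stop — the stress is zero.

P ≈ 0 kN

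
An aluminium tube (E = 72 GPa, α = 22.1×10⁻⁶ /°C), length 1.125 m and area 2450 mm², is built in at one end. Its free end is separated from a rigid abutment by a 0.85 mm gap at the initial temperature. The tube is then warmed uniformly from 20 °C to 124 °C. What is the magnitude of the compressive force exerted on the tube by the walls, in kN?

P ≈ 272 kN

Free thermal elongation = αΔT L = 22.1×10⁻⁶ × 104 × 1125 = 2.586 mm.
The gap closes (δ_free > 0.85 mm) and the wall then resists a further 2.586 − 0.85 = 1.736 mm of expansion.
So σ = E(δ_free − g)/L = 72×10³ × 1.736/1125 = 111.1 MPa.
Force on the wall = σA = 111.1 × 2450 mm² = 272.2 kN.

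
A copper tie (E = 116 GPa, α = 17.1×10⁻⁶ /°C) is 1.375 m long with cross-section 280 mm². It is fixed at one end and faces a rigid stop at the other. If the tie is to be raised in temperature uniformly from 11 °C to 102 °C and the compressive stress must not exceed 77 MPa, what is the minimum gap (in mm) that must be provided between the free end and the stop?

Free expansion if unrestrained: δ_free = αΔT L = 17.1×10⁻⁶ × 91 × 1375 = 2.14 mm.
A stress of 77 MPa corresponds to the wall pushing the tie back by σL/E = 77×1375/(116×10³) = 0.9127 mm.
The gap must absorb the remainder: g_min = 2.14 − 0.9127 = 1.227 mm.

g ≈ 1.23 mm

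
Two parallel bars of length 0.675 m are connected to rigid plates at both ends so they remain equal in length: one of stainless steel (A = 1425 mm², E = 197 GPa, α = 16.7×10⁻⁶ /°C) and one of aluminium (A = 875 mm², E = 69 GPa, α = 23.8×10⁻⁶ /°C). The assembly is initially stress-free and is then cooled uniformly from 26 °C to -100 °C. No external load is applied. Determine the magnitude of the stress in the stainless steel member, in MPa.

σ ≈ 31.2 MPa (compressive)

Equilibrium of a rigid end plate with no external load gives equal and opposite internal forces ±P in the two members. Since α_{aluminium} > α_{stainless steel}, cooling drives the aluminium into tension and the stainless steel into compression.
Setting the final lengths equal and cancelling L: (α₁ − α₂)ΔT = P/(A₁E₁) + P/(A₂E₂).
|α₁ − α₂|·ΔT = 7.1×10⁻⁶ × 126 = 0.0008946.
1/(A₁E₁) + 1/(A₂E₂) = 1/(1425×197×10³) + 1/(875×69×10³) = 2.013×10⁻⁸ N⁻¹.
So P = 0.0008946 / 2.013×10⁻⁸ = 44.45 kN.
σ_{stainless steel} = P/A₁ = 44450/1425 = 31.19 MPa, compressive.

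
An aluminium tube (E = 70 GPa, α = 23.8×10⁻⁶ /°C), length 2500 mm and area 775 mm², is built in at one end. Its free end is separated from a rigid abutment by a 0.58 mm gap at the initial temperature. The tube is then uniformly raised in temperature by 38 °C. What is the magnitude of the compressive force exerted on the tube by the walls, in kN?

Unrestrained expansion: δ_free = αΔT L = 23.8×10⁻⁶ × 38 × 2500 = 2.261 mm.
This exceeds the 0.58 mm gap, so the wall pushes back. The portion of expansion that must be recovered elastically is δ_free − gap = 2.261 − 0.58 = 1.681 mm.
That suppressed elongation corresponds to σ = E·Δ/L = 70×10³ × 1.681/2500 = 47.07 MPa.
P = σA = 47.07 × 775 = 36.48 kN.

P ≈ 36.5 kN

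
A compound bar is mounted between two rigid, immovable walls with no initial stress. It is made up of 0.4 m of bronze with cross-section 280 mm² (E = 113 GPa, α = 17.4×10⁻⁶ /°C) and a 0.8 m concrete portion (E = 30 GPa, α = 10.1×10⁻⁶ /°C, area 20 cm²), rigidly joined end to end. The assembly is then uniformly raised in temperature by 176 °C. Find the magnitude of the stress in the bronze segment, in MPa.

With the walls removed the bar would change length by δ_free = Σ αᵢΔT Lᵢ = 17.4×10⁻⁶×176×400 + 10.1×10⁻⁶×176×800 = 2.647 mm.
The rigid supports impose zero overall length change; the single axial force P common to all segments must satisfy P Σ Lᵢ/(AᵢEᵢ) = δ_free.
The series flexibility is Σ Lᵢ/(AᵢEᵢ) = 400/(280×113×10³) + 800/(2000×30×10³) = 2.598×10⁻⁵ mm/N.
P = 2.647 / 2.598×10⁻⁵ = 101900 N = 101.9 kN, compressive.
σ_{bronze} = P / A = 101900 / 280 = 363.9 MPa.

σ ≈ 364 MPa (compressive)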